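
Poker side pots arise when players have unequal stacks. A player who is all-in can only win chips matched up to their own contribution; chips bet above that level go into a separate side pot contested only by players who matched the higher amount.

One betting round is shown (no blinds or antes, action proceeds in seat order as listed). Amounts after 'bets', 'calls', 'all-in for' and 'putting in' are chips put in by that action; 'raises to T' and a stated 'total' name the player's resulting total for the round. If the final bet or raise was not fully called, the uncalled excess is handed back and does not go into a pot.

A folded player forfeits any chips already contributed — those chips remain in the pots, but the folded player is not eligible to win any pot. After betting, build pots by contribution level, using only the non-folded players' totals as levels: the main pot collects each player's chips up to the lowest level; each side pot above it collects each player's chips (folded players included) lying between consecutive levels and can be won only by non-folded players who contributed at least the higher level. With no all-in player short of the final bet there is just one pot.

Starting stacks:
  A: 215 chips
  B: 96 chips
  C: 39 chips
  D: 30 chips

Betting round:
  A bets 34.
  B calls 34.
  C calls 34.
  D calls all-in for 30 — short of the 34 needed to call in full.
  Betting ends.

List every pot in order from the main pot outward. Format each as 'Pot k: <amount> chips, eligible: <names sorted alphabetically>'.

Contributions: A=34, B=34, C=34, D=30
Pot levels (distinct totals of non-folded players): 30, 34
Layer 1-30: 30 each from A, B, C, D = 30*4 = 120 chips; eligible A, B, C, D
Layer 31-34: 4 each from A, B, C = 4*3 = 12 chips; eligible A, B, C

Pot 1: 120 chips, eligible: A, B, C, D
Pot 2: 12 chips, eligible: A, B, C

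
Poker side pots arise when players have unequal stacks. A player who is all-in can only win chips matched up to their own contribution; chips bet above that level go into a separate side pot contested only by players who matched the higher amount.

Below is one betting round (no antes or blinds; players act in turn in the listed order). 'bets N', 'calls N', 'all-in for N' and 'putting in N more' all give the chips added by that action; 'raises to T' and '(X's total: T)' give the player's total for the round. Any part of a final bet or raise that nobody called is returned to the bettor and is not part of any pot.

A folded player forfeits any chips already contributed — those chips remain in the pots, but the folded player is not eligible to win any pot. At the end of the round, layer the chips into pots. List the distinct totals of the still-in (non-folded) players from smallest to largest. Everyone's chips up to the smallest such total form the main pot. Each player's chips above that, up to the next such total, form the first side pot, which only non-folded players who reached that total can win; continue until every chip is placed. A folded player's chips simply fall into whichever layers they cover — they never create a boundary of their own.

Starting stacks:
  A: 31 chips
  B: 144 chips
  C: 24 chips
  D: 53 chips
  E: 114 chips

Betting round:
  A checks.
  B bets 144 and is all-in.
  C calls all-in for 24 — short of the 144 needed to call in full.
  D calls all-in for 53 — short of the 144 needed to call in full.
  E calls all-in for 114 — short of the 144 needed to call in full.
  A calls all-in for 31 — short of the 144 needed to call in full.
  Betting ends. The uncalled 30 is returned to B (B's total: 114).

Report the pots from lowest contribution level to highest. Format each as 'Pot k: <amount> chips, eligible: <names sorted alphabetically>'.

Contributions (after 30 returned to B): A=31, B=114, C=24, D=53, E=114
Pot levels (distinct totals of non-folded players): 24, 31, 53, 114
Layer 1-24: 24 each from A, B, C, D, E = 24*5 = 120 chips; eligible A, B, C, D, E
Layer 25-31: 7 each from A, B, D, E = 7*4 = 28 chips; eligible A, B, D, E
Layer 32-53: 22 each from B, D, E = 22*3 = 66 chips; eligible B, D, E
Layer 54-114: 61 each from B, E = 61*2 = 122 chips; eligible B, E

Pot 1: 120 chips, eligible: A, B, C, D, E
Pot 2: 28 chips, eligible: A, B, D, E
Pot 3: 66 chips, eligible: B, D, E
Pot 4: 122 chips, eligible: B, E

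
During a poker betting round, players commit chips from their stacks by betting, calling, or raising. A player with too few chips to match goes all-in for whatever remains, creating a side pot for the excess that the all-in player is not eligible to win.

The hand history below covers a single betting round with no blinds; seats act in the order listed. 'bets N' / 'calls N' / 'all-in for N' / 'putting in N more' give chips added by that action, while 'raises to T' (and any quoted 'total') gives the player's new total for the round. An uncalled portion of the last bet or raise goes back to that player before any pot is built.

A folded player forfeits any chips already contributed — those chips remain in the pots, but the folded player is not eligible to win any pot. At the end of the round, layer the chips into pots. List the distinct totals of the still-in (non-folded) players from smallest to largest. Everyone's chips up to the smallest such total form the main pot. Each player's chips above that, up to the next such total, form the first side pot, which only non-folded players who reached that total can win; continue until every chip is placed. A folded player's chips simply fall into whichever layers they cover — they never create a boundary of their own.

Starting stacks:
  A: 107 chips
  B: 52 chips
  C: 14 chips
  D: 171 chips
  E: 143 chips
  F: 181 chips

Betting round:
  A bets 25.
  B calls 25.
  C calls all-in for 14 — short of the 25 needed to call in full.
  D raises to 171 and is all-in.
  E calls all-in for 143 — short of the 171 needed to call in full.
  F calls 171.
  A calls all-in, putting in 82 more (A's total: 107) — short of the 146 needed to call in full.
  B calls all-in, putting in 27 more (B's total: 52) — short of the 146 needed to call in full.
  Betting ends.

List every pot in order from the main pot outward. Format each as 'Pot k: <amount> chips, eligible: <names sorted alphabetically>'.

Contributions: A=107, B=52, C=14, D=171, E=143, F=171
Pot levels (distinct totals of non-folded players): 14, 52, 107, 143, 171
Layer 1-14: 14 each from A, B, C, D, E, F = 14*6 = 84 chips; eligible A, B, C, D, E, F
Layer 15-52: 38 each from A, B, D, E, F = 38*5 = 190 chips; eligible A, B, D, E, F
Layer 53-107: 55 each from A, D, E, F = 55*4 = 220 chips; eligible A, D, E, F
Layer 108-143: 36 each from D, E, F = 36*3 = 108 chips; eligible D, E, F
Layer 144-171: 28 each from D, F = 28*2 = 56 chips; eligible D, F

Pot 1: 84 chips, eligible: A, B, C, D, E, F
Pot 2: 190 chips, eligible: A, B, D, E, F
Pot 3: 220 chips, eligible: A, D, E, F
Pot 4: 108 chips, eligible: D, E, F
Pot 5: 56 chips, eligible: D, F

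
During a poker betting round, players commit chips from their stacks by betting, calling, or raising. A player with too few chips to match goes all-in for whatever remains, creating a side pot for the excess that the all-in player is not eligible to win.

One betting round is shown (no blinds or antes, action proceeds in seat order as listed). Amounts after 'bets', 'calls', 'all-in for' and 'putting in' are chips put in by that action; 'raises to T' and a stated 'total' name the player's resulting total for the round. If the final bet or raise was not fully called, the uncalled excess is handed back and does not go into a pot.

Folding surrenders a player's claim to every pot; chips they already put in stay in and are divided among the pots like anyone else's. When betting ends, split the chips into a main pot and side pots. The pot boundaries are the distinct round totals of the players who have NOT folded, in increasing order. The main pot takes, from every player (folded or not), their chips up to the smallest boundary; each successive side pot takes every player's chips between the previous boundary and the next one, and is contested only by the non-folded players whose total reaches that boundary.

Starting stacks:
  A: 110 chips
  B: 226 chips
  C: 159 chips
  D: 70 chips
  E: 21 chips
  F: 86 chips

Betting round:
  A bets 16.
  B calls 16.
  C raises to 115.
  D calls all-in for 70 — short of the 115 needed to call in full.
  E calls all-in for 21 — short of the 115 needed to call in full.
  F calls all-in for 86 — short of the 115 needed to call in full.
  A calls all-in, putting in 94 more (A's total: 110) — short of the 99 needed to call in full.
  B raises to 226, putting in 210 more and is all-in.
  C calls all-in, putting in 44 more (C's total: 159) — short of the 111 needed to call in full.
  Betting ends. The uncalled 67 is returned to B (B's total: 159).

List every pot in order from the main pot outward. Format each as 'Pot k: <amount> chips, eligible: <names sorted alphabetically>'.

Contributions (after 67 returned to B): A=110, B=159, C=159, D=70, E=21, F=86
Pot levels (distinct totals of non-folded players): 21, 70, 86, 110, 159
Layer 1-21: 21 each from A, B, C, D, E, F = 21*6 = 126 chips; eligible A, B, C, D, E, F
Layer 22-70: 49 each from A, B, C, D, F = 49*5 = 245 chips; eligible A, B, C, D, F
Layer 71-86: 16 each from A, B, C, F = 16*4 = 64 chips; eligible A, B, C, F
Layer 87-110: 24 each from A, B, C = 24*3 = 72 chips; eligible A, B, C
Layer 111-159: 49 each from B, C = 49*2 = 98 chips; eligible B, C

Pot 1: 126 chips, eligible: A, B, C, D, E, F
Pot 2: 245 chips, eligible: A, B, C, D, F
Pot 3: 64 chips, eligible: A, B, C, F
Pot 4: 72 chips, eligible: A, B, C
Pot 5: 98 chips, eligible: B, C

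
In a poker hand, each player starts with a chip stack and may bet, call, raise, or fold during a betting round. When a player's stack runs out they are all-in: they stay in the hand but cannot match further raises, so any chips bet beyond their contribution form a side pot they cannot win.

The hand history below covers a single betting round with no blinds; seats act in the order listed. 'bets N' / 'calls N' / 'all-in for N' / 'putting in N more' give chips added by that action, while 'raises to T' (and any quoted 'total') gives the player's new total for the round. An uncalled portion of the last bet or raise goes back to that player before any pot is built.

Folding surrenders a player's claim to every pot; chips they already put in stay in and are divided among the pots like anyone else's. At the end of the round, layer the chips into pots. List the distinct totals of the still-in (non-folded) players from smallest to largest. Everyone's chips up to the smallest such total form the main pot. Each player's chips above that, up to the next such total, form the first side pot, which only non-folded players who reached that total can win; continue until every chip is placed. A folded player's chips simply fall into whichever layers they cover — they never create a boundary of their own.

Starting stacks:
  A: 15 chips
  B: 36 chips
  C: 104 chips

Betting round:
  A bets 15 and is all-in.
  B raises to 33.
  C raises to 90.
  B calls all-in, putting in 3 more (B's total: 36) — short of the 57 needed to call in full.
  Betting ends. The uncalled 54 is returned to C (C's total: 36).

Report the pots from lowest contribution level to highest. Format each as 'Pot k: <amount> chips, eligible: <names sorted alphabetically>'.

Contributions (after 54 returned to C): A=15, B=36, C=36
Pot levels (distinct totals of non-folded players): 15, 36
Layer 1-15: 15 each from A, B, C = 15*3 = 45 chips; eligible A, B, C
Layer 16-36: 21 each from B, C = 21*2 = 42 chips; eligible B, C

Pot 1: 45 chips, eligible: A, B, C
Pot 2: 42 chips, eligible: B, C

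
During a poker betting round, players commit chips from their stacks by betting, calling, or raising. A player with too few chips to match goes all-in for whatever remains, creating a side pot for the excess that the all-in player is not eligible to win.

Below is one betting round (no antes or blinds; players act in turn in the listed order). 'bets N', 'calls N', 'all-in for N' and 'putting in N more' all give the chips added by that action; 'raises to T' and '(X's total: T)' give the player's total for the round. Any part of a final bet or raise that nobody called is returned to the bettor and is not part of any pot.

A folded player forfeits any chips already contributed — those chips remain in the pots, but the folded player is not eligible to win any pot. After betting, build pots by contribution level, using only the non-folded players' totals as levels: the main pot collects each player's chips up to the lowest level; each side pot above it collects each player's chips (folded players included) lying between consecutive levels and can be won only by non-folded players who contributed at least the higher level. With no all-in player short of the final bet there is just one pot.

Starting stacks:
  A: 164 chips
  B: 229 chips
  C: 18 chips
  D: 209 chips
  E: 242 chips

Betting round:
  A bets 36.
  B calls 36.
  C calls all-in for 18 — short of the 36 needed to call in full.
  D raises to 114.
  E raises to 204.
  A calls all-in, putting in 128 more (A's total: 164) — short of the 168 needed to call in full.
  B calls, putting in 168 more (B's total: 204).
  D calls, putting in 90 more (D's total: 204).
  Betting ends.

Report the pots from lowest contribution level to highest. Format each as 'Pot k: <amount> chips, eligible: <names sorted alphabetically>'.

Pot 1: 90 chips, eligible: A, B, C, D, E
Pot 2: 584 chips, eligible: A, B, D, E
Pot 3: 120 chips, eligible: B, D, E

Derivation:
Contributions: A=164, B=204, C=18, D=204, E=204
Pot levels (distinct totals of non-folded players): 18, 164, 204
Layer 1-18: 18 each from A, B, C, D, E = 18*5 = 90 chips; eligible A, B, C, D, E
Layer 19-164: 146 each from A, B, D, E = 146*4 = 584 chips; eligible A, B, D, E
Layer 165-204: 40 each from B, D, E = 40*3 = 120 chips; eligible B, D, E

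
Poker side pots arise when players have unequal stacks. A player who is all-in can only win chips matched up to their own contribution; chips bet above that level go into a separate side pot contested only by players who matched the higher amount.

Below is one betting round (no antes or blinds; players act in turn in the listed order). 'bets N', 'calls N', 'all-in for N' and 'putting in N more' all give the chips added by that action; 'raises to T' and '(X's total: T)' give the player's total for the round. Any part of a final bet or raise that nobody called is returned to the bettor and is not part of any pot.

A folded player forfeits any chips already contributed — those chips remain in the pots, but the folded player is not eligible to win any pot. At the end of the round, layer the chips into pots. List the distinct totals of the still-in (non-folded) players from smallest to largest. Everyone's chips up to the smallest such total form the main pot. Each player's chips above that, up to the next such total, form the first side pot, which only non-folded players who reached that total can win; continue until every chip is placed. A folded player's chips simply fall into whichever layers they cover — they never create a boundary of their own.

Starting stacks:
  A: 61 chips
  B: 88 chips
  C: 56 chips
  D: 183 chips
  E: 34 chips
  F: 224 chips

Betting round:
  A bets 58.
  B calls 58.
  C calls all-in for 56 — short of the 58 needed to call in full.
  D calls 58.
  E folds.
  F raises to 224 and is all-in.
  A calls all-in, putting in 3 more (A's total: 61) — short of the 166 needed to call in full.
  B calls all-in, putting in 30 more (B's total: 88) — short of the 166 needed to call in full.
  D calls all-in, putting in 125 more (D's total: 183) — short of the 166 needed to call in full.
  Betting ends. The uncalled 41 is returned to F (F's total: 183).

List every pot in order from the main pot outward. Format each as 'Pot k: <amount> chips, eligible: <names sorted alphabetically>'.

Pot 1: 280 chips, eligible: A, B, C, D, F
Pot 2: 20 chips, eligible: A, B, D, F
Pot 3: 81 chips, eligible: B, D, F
Pot 4: 190 chips, eligible: D, F

Derivation:
Contributions (after 41 returned to F): A=61, B=88, C=56, D=183, F=183
Folded: E
Pot levels (distinct totals of non-folded players): 56, 61, 88, 183
Layer 1-56: 56 each from A, B, C, D, F = 56*5 = 280 chips; eligible A, B, C, D, F
Layer 57-61: 5 each from A, B, D, F = 5*4 = 20 chips; eligible A, B, D, F
Layer 62-88: 27 each from B, D, F = 27*3 = 81 chips; eligible B, D, F
Layer 89-183: 95 each from D, F = 95*2 = 190 chips; eligible D, F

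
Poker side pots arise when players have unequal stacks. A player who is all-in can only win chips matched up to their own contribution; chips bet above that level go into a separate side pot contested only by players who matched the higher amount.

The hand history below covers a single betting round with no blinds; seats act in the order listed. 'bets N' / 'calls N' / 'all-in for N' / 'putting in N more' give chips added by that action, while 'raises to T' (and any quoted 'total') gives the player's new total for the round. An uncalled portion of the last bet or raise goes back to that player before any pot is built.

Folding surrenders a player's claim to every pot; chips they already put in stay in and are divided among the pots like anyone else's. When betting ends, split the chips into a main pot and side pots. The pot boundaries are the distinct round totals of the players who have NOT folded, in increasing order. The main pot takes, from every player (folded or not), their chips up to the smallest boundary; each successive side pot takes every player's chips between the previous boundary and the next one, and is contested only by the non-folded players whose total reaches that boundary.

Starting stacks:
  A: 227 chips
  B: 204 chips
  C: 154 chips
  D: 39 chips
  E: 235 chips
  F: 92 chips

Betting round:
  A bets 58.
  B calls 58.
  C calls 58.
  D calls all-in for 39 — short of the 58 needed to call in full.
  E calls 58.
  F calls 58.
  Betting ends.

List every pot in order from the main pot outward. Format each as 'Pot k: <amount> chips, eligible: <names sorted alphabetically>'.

Contributions: A=58, B=58, C=58, D=39, E=58, F=58
Pot levels (distinct totals of non-folded players): 39, 58
Layer 1-39: 39 each from A, B, C, D, E, F = 39*6 = 234 chips; eligible A, B, C, D, E, F
Layer 40-58: 19 each from A, B, C, E, F = 19*5 = 95 chips; eligible A, B, C, E, F

Pot 1: 234 chips, eligible: A, B, C, D, E, F
Pot 2: 95 chips, eligible: A, B, C, E, F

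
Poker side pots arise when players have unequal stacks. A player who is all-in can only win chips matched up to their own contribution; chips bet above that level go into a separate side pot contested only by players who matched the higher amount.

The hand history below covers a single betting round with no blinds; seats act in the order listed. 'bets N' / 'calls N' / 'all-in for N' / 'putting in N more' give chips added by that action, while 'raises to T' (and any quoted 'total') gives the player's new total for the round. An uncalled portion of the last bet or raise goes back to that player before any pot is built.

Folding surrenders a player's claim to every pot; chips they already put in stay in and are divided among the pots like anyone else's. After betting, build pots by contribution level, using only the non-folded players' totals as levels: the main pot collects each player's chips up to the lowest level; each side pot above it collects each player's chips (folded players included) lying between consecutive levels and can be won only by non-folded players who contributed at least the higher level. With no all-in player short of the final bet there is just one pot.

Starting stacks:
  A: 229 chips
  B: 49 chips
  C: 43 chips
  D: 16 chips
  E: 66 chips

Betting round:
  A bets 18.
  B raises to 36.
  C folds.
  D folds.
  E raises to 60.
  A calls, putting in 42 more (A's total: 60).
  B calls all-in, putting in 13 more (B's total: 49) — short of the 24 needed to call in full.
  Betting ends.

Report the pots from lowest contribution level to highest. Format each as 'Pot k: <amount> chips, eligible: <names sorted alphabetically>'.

Pot 1: 147 chips, eligible: A, B, E
Pot 2: 22 chips, eligible: A, E

Derivation:
Contributions: A=60, B=49, E=60
Folded: C, D
Pot levels (distinct totals of non-folded players): 49, 60
Layer 1-49: 49 each from A, B, E = 49*3 = 147 chips; eligible A, B, E
Layer 50-60: 11 each from A, E = 11*2 = 22 chips; eligible A, E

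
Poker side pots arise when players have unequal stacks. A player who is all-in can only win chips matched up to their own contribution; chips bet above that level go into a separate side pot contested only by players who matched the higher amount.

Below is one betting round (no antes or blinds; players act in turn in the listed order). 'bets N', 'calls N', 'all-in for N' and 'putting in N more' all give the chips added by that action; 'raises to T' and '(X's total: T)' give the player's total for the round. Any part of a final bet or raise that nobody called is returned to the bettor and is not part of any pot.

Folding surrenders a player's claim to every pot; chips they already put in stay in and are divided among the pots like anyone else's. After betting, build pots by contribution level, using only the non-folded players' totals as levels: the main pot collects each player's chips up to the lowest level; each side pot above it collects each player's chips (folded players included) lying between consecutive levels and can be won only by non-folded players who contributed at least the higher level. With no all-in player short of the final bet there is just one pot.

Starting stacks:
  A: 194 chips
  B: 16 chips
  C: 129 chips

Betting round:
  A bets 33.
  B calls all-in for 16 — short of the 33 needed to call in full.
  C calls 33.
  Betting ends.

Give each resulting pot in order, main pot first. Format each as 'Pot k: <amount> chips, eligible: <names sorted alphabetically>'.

Contributions: A=33, B=16, C=33
Pot levels (distinct totals of non-folded players): 16, 33
Layer 1-16: 16 each from A, B, C = 16*3 = 48 chips; eligible A, B, C
Layer 17-33: 17 each from A, C = 17*2 = 34 chips; eligible A, C

Pot 1: 48 chips, eligible: A, B, C
Pot 2: 34 chips, eligible: A, C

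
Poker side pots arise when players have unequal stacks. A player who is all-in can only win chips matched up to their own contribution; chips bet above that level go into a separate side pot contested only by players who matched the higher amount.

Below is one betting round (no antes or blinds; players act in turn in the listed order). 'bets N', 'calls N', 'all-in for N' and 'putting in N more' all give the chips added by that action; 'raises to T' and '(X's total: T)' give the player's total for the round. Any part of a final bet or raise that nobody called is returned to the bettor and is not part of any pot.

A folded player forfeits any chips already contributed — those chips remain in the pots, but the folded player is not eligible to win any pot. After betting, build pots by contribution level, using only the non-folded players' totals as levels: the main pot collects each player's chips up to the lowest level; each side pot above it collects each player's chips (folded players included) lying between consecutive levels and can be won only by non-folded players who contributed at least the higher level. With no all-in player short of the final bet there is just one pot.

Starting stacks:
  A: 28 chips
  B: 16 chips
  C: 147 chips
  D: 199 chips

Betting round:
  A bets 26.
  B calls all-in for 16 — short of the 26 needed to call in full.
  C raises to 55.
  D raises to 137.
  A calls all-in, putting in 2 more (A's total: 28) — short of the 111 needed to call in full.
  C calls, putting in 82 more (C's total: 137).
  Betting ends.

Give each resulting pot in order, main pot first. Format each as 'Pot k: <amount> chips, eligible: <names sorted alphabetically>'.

Pot 1: 64 chips, eligible: A, B, C, D
Pot 2: 36 chips, eligible: A, C, D
Pot 3: 218 chips, eligible: C, D

Derivation:
Contributions: A=28, B=16, C=137, D=137
Pot levels (distinct totals of non-folded players): 16, 28, 137
Layer 1-16: 16 each from A, B, C, D = 16*4 = 64 chips; eligible A, B, C, D
Layer 17-28: 12 each from A, C, D = 12*3 = 36 chips; eligible A, C, D
Layer 29-137: 109 each from C, D = 109*2 = 218 chips; eligible C, D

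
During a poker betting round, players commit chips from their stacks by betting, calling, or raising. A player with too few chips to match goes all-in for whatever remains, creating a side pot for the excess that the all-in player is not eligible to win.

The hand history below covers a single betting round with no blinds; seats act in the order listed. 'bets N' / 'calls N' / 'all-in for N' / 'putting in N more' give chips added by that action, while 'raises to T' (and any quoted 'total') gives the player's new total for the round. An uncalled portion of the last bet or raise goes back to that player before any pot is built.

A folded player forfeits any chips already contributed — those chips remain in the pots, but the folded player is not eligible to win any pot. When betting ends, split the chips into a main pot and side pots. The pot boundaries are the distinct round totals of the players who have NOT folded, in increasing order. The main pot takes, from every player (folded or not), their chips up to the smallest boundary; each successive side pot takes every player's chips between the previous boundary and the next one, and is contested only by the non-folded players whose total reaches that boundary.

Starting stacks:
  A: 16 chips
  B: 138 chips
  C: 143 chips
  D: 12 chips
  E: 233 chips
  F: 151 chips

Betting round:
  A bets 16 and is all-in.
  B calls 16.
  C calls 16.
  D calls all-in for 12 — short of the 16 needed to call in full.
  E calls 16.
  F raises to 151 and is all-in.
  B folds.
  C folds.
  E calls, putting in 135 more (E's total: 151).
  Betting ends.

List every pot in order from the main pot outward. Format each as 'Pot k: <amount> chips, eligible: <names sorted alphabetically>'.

Pot 1: 72 chips, eligible: A, D, E, F
Pot 2: 20 chips, eligible: A, E, F
Pot 3: 270 chips, eligible: E, F

Derivation:
Contributions: A=16, B=16, C=16, D=12, E=151, F=151
Folded: B, C
Pot levels (distinct totals of non-folded players): 12, 16, 151
Layer 1-12: 12 each from A, B, C, D, E, F = 12*6 = 72 chips; eligible A, D, E, F
Layer 13-16: 4 each from A, B, C, E, F = 4*5 = 20 chips; eligible A, E, F
Layer 17-151: 135 each from E, F = 135*2 = 270 chips; eligible E, F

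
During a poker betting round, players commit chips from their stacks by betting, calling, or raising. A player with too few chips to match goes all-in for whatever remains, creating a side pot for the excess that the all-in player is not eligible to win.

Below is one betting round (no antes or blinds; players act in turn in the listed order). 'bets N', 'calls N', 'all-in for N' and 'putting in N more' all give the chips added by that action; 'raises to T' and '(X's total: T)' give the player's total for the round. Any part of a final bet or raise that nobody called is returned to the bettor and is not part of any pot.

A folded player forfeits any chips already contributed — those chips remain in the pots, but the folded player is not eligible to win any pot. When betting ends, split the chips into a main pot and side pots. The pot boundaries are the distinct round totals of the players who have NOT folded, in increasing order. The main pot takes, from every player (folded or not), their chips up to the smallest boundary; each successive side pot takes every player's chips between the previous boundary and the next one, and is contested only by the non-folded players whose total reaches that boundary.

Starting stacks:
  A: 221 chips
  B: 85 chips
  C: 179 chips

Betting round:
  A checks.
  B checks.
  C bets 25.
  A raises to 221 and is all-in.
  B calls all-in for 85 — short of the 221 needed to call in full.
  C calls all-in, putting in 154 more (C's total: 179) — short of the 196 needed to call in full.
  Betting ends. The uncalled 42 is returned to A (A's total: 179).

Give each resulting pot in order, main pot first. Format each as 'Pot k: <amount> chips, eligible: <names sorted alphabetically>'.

Contributions (after 42 returned to A): A=179, B=85, C=179
Pot levels (distinct totals of non-folded players): 85, 179
Layer 1-85: 85 each from A, B, C = 85*3 = 255 chips; eligible A, B, C
Layer 86-179: 94 each from A, C = 94*2 = 188 chips; eligible A, C

Pot 1: 255 chips, eligible: A, B, C
Pot 2: 188 chips, eligible: A, C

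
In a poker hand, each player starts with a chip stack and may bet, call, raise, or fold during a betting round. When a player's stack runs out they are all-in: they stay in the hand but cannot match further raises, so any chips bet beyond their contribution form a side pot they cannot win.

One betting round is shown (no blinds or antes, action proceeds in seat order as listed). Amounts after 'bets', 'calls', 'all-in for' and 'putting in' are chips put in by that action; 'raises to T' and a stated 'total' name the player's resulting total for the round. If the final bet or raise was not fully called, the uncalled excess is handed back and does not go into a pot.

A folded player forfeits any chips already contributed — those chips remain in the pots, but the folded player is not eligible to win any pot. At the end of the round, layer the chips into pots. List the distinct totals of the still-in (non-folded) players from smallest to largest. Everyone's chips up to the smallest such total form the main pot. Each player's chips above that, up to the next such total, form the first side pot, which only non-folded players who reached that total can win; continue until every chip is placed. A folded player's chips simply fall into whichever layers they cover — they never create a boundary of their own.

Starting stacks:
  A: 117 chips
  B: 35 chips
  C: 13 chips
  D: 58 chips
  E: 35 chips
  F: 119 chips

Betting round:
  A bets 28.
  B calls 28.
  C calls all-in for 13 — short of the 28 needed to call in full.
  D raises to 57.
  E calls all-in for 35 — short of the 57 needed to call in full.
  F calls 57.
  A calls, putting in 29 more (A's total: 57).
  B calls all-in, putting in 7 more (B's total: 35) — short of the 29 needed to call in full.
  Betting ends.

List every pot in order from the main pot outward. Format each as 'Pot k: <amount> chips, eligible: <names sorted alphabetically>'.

Pot 1: 78 chips, eligible: A, B, C, D, E, F
Pot 2: 110 chips, eligible: A, B, D, E, F
Pot 3: 66 chips, eligible: A, D, F

Derivation:
Contributions: A=57, B=35, C=13, D=57, E=35, F=57
Pot levels (distinct totals of non-folded players): 13, 35, 57
Layer 1-13: 13 each from A, B, C, D, E, F = 13*6 = 78 chips; eligible A, B, C, D, E, F
Layer 14-35: 22 each from A, B, D, E, F = 22*5 = 110 chips; eligible A, B, D, E, F
Layer 36-57: 22 each from A, D, F = 22*3 = 66 chips; eligible A, D, F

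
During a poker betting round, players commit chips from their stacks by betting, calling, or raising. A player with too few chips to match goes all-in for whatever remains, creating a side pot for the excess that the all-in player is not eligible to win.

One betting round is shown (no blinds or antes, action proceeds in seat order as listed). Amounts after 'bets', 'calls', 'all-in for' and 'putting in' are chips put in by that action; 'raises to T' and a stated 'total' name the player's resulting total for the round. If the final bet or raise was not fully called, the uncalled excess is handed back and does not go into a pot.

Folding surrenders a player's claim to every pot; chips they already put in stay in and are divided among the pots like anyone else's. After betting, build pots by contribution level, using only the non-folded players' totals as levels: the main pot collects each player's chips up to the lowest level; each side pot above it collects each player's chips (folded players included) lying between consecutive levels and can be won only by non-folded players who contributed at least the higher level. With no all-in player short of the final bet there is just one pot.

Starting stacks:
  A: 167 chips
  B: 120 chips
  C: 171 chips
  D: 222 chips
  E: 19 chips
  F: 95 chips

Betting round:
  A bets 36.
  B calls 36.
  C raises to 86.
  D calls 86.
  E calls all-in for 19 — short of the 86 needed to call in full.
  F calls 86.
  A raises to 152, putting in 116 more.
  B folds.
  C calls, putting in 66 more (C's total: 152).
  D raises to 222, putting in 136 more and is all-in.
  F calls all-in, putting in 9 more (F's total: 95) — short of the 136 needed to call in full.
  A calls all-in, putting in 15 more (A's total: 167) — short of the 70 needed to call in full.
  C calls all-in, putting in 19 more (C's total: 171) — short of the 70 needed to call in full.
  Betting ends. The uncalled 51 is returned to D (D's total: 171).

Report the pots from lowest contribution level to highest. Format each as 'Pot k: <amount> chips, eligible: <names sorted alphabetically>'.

Contributions (after 51 returned to D): A=167, B=36, C=171, D=171, E=19, F=95
Folded: B
Pot levels (distinct totals of non-folded players): 19, 95, 167, 171
Layer 1-19: 19 each from A, B, C, D, E, F = 19*6 = 114 chips; eligible A, C, D, E, F
Layer 20-95: A 76 + B 17 + C 76 + D 76 + F 76 = 321 chips; eligible A, C, D, F
Layer 96-167: 72 each from A, C, D = 72*3 = 216 chips; eligible A, C, D
Layer 168-171: 4 each from C, D = 4*2 = 8 chips; eligible C, D

Pot 1: 114 chips, eligible: A, C, D, E, F
Pot 2: 321 chips, eligible: A, C, D, F
Pot 3: 216 chips, eligible: A, C, D
Pot 4: 8 chips, eligible: C, D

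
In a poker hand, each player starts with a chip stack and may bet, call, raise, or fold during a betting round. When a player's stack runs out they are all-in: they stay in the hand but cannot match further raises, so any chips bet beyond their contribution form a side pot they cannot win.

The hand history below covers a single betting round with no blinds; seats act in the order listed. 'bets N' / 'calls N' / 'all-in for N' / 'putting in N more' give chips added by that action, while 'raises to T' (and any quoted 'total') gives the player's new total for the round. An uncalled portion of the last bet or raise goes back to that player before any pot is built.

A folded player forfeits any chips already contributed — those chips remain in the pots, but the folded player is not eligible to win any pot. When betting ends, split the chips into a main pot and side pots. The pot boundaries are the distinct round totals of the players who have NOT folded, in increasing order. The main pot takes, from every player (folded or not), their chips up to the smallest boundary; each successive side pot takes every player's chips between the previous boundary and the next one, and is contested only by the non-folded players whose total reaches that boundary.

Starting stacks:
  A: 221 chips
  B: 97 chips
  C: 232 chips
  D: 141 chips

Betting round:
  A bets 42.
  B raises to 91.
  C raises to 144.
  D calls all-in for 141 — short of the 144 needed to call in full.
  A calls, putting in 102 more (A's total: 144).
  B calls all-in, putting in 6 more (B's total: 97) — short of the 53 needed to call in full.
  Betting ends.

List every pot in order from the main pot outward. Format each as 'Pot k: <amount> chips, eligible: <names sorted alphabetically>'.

Contributions: A=144, B=97, C=144, D=141
Pot levels (distinct totals of non-folded players): 97, 141, 144
Layer 1-97: 97 each from A, B, C, D = 97*4 = 388 chips; eligible A, B, C, D
Layer 98-141: 44 each from A, C, D = 44*3 = 132 chips; eligible A, C, D
Layer 142-144: 3 each from A, C = 3*2 = 6 chips; eligible A, C

Pot 1: 388 chips, eligible: A, B, C, D
Pot 2: 132 chips, eligible: A, C, D
Pot 3: 6 chips, eligible: A, C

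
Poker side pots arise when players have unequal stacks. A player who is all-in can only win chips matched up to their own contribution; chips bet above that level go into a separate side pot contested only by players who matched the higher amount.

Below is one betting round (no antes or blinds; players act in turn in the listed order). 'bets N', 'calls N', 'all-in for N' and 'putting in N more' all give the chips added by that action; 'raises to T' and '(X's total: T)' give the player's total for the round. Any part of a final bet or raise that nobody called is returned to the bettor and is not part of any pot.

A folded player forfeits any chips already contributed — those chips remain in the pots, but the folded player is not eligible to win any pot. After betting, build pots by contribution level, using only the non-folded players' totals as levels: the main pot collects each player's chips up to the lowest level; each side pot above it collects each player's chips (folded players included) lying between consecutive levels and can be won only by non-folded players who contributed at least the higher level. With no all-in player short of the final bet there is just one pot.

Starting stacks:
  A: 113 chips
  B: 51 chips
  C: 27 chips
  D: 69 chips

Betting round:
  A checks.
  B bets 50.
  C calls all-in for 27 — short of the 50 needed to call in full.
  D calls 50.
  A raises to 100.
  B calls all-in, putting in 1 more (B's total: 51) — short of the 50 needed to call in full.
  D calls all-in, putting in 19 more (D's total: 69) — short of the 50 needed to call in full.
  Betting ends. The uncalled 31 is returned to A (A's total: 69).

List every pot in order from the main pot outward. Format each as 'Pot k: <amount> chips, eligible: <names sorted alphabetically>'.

Contributions (after 31 returned to A): A=69, B=51, C=27, D=69
Pot levels (distinct totals of non-folded players): 27, 51, 69
Layer 1-27: 27 each from A, B, C, D = 27*4 = 108 chips; eligible A, B, C, D
Layer 28-51: 24 each from A, B, D = 24*3 = 72 chips; eligible A, B, D
Layer 52-69: 18 each from A, D = 18*2 = 36 chips; eligible A, D

Pot 1: 108 chips, eligible: A, B, C, D
Pot 2: 72 chips, eligible: A, B, D
Pot 3: 36 chips, eligible: A, D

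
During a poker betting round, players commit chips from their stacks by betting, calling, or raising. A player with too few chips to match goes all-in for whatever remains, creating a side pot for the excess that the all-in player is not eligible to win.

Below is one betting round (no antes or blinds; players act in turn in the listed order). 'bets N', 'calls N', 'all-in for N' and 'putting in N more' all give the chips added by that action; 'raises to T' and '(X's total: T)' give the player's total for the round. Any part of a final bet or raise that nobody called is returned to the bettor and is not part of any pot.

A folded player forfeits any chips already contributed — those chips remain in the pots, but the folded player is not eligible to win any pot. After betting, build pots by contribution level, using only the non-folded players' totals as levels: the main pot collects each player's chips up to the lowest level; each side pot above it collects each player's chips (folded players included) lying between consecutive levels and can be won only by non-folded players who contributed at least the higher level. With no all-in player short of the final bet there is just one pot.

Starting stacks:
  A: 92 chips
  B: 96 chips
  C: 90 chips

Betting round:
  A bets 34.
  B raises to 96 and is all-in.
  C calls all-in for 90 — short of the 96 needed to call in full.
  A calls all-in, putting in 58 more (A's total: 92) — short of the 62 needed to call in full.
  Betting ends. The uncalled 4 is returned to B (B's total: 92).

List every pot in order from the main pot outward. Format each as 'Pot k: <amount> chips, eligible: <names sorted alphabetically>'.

Pot 1: 270 chips, eligible: A, B, C
Pot 2: 4 chips, eligible: A, B

Derivation:
Contributions (after 4 returned to B): A=92, B=92, C=90
Pot levels (distinct totals of non-folded players): 90, 92
Layer 1-90: 90 each from A, B, C = 90*3 = 270 chips; eligible A, B, C
Layer 91-92: 2 each from A, B = 2*2 = 4 chips; eligible A, B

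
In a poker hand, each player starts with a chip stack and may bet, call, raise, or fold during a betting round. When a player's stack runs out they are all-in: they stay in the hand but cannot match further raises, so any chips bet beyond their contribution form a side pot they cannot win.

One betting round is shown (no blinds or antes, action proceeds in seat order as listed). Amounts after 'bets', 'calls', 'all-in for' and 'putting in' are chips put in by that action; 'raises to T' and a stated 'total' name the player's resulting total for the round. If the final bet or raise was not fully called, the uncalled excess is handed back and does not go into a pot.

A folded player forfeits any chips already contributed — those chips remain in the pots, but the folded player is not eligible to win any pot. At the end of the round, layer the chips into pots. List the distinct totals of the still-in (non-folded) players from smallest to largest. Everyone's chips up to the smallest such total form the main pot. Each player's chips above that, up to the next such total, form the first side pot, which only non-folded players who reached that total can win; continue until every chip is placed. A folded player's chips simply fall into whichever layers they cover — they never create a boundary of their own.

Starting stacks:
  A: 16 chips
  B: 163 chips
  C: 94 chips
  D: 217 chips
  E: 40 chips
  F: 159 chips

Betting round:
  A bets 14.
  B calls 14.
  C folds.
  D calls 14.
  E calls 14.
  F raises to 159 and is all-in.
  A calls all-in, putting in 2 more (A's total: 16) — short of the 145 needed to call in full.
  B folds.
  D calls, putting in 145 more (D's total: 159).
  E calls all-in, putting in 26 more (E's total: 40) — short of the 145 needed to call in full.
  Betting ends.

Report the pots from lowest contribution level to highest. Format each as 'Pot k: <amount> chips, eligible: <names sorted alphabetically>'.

Pot 1: 78 chips, eligible: A, D, E, F
Pot 2: 72 chips, eligible: D, E, F
Pot 3: 238 chips, eligible: D, F

Derivation:
Contributions: A=16, B=14, D=159, E=40, F=159
Folded: B, C
Pot levels (distinct totals of non-folded players): 16, 40, 159
Layer 1-16: A 16 + B 14 + D 16 + E 16 + F 16 = 78 chips; eligible A, D, E, F
Layer 17-40: 24 each from D, E, F = 24*3 = 72 chips; eligible D, E, F
Layer 41-159: 119 each from D, F = 119*2 = 238 chips; eligible D, F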